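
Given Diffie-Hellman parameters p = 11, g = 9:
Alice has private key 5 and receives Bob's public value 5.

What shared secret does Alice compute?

Step 1: s = B^a mod p = 5^5 mod 11.
  5^1 mod 11 = 5
  5^2 mod 11 = (5 * 5) mod 11 = 3
  5^3 mod 11 = (3 * 5) mod 11 = 4
  5^4 mod 11 = (4 * 5) mod 11 = 9
  5^5 mod 11 = (9 * 5) mod 11 = 1
Result: shared secret = 1.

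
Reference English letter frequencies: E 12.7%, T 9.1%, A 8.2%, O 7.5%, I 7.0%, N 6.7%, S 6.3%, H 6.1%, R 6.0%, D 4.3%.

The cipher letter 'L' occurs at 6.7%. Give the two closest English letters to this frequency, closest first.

Step 1: Observed frequency of 'L' is 6.7%.
Step 2: Compute distances to each reference frequency and sort:
  N (6.7%): difference = 0.0% <-- BEST
  I (7.0%): difference = 0.3% <-- RUNNER-UP
  S (6.3%): difference = 0.4%
  H (6.1%): difference = 0.6%
  R (6.0%): difference = 0.7%
Step 3: Most likely is 'N' (6.7%, diff 0.0%); second most likely is 'I' (7.0%, diff 0.3%).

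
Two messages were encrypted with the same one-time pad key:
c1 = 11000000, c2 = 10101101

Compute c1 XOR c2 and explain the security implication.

Step 1: c1 XOR c2 = (m1 XOR k) XOR (m2 XOR k).
Step 2: By XOR associativity/commutativity: = m1 XOR m2 XOR k XOR k = m1 XOR m2.
Step 3: 11000000 XOR 10101101 = 01101101 = 109.
Step 4: The key cancels out! An attacker learns m1 XOR m2 = 109, revealing the relationship between plaintexts.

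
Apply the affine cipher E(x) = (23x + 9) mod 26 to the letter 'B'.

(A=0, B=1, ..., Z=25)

Step 1: Convert 'B' to number: x = 1.
Step 2: E(1) = (23 * 1 + 9) mod 26 = 32 mod 26 = 6.
Step 3: Convert 6 back to letter: G.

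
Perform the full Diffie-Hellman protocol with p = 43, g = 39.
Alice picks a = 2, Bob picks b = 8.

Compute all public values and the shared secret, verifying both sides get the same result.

Step 1: A = g^a mod p = 39^2 mod 43 = 16.
Step 2: B = g^b mod p = 39^8 mod 43 = 4.
Step 3: Alice computes s = B^a mod p = 4^2 mod 43 = 16.
Step 4: Bob computes s = A^b mod p = 16^8 mod 43 = 16.
Both sides agree: shared secret = 16.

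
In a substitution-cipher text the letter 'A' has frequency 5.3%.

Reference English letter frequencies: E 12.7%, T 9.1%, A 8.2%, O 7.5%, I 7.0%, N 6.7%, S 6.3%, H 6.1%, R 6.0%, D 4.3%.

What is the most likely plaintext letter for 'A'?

Step 1: The observed frequency is 5.3%.
Step 2: Compare with English frequencies:
  E: 12.7% (difference: 7.4%)
  T: 9.1% (difference: 3.8%)
  A: 8.2% (difference: 2.9%)
  O: 7.5% (difference: 2.2%)
  I: 7.0% (difference: 1.7%)
  N: 6.7% (difference: 1.4%)
  S: 6.3% (difference: 1.0%)
  H: 6.1% (difference: 0.8%)
  R: 6.0% (difference: 0.7%) <-- closest
  D: 4.3% (difference: 1.0%)
Step 3: 'A' most likely represents 'R' (frequency 6.0%).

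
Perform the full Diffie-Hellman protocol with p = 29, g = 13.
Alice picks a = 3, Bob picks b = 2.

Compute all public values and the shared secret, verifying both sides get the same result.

Step 1: A = g^a mod p = 13^3 mod 29 = 22.
Step 2: B = g^b mod p = 13^2 mod 29 = 24.
Step 3: Alice computes s = B^a mod p = 24^3 mod 29 = 20.
Step 4: Bob computes s = A^b mod p = 22^2 mod 29 = 20.
Both sides agree: shared secret = 20.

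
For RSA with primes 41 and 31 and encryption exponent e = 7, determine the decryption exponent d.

Step 1: n = 41 * 31 = 1271.
Step 2: phi(n) = 40 * 30 = 1200.
Step 3: Find d such that 7 * d = 1 (mod 1200).
Step 4: d = 7^(-1) mod 1200 = 343.
Verification: 7 * 343 = 2401 = 2 * 1200 + 1.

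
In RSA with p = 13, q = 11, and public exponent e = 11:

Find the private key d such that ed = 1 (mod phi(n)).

Step 1: n = 13 * 11 = 143.
Step 2: phi(n) = 12 * 10 = 120.
Step 3: Find d such that 11 * d = 1 (mod 120).
Step 4: d = 11^(-1) mod 120 = 11.
Verification: 11 * 11 = 121 = 1 * 120 + 1.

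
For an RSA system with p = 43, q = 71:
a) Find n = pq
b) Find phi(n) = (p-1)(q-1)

Step 1: n = p * q = 43 * 71 = 3053.
Step 2: phi(n) = (p-1)(q-1) = 42 * 70 = 2940.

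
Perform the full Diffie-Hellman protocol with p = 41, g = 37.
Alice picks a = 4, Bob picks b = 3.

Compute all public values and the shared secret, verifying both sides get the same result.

Step 1: A = g^a mod p = 37^4 mod 41 = 10.
Step 2: B = g^b mod p = 37^3 mod 41 = 18.
Step 3: Alice computes s = B^a mod p = 18^4 mod 41 = 16.
Step 4: Bob computes s = A^b mod p = 10^3 mod 41 = 16.
Both sides agree: shared secret = 16.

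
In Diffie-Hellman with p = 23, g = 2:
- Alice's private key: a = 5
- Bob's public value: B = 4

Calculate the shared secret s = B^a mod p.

Step 1: s = B^a mod p = 4^5 mod 23.
  4^1 mod 23 = 4
  4^2 mod 23 = (4 * 4) mod 23 = 16
  4^3 mod 23 = (16 * 4) mod 23 = 18
  4^4 mod 23 = (18 * 4) mod 23 = 3
  4^5 mod 23 = (3 * 4) mod 23 = 12
Result: shared secret = 12.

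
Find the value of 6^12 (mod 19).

Step 1: Compute 6^12 mod 19 step by step, reducing modulo 19 at each step.
  6^1 mod 19 = 6
  6^2 mod 19 = (6 * 6) mod 19 = 17
  6^3 mod 19 = (17 * 6) mod 19 = 7
  6^4 mod 19 = (7 * 6) mod 19 = 4
  6^5 mod 19 = (4 * 6) mod 19 = 5
  6^6 mod 19 = (5 * 6) mod 19 = 11
  6^7 mod 19 = (11 * 6) mod 19 = 9
  6^8 mod 19 = (9 * 6) mod 19 = 16
  6^9 mod 19 = (16 * 6) mod 19 = 1
  6^10 mod 19 = (1 * 6) mod 19 = 6
  6^11 mod 19 = (6 * 6) mod 19 = 17
  6^12 mod 19 = (17 * 6) mod 19 = 7
Step 2: Result = 7.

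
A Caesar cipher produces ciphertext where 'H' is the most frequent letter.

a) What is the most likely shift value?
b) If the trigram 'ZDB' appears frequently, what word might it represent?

Step 1: In English, 'E' is the most frequent letter (12.7%).
Step 2: The most frequent ciphertext letter is 'H' (position 7).
Step 3: Shift = (7 - 4) mod 26 = 3.
Step 4: Decrypt 'ZDB' by shifting back 3:
  Z -> W
  D -> A
  B -> Y
Step 5: 'ZDB' decrypts to 'WAY'.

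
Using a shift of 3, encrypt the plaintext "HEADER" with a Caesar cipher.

Step 1: For each letter, shift forward by 3 positions (mod 26).
  H (position 7) -> position (7+3) mod 26 = 10 -> K
  E (position 4) -> position (4+3) mod 26 = 7 -> H
  A (position 0) -> position (0+3) mod 26 = 3 -> D
  D (position 3) -> position (3+3) mod 26 = 6 -> G
  E (position 4) -> position (4+3) mod 26 = 7 -> H
  R (position 17) -> position (17+3) mod 26 = 20 -> U
Result: KHDGHU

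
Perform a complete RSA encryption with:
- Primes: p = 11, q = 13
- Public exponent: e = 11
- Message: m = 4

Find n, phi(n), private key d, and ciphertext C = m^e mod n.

Step 1: n = 11 * 13 = 143.
Step 2: phi(n) = (11-1)(13-1) = 10 * 12 = 120.
Step 3: Find d = 11^(-1) mod 120 = 11.
  Verify: 11 * 11 = 121 = 1 (mod 120).
Step 4: C = 4^11 mod 143 = 114.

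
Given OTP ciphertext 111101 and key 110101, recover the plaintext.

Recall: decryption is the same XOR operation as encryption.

Step 1: XOR ciphertext with key:
  Ciphertext: 111101
  Key:        110101
  XOR:        001000
Step 2: Plaintext = 001000 = 8 in decimal.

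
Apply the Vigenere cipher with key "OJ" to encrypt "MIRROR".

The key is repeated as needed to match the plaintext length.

Step 1: Repeat key to match plaintext length:
  Plaintext: MIRROR
  Key:       OJOJOJ
Step 2: Encrypt each letter:
  M(12) + O(14) = (12+14) mod 26 = 0 = A
  I(8) + J(9) = (8+9) mod 26 = 17 = R
  R(17) + O(14) = (17+14) mod 26 = 5 = F
  R(17) + J(9) = (17+9) mod 26 = 0 = A
  O(14) + O(14) = (14+14) mod 26 = 2 = C
  R(17) + J(9) = (17+9) mod 26 = 0 = A
Ciphertext: ARFACA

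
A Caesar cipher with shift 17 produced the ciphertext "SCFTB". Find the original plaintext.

Step 1: Reverse the shift by subtracting 17 from each letter position.
  S (position 18) -> position (18-17) mod 26 = 1 -> B
  C (position 2) -> position (2-17) mod 26 = 11 -> L
  F (position 5) -> position (5-17) mod 26 = 14 -> O
  T (position 19) -> position (19-17) mod 26 = 2 -> C
  B (position 1) -> position (1-17) mod 26 = 10 -> K
Decrypted message: BLOCK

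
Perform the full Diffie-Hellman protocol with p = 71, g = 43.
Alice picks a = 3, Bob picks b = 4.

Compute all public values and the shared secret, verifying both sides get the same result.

Step 1: A = g^a mod p = 43^3 mod 71 = 58.
Step 2: B = g^b mod p = 43^4 mod 71 = 9.
Step 3: Alice computes s = B^a mod p = 9^3 mod 71 = 19.
Step 4: Bob computes s = A^b mod p = 58^4 mod 71 = 19.
Both sides agree: shared secret = 19.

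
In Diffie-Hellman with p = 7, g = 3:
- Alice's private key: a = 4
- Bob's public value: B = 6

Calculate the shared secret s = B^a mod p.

Step 1: s = B^a mod p = 6^4 mod 7.
  6^1 mod 7 = 6
  6^2 mod 7 = (6 * 6) mod 7 = 1
  6^3 mod 7 = (1 * 6) mod 7 = 6
  6^4 mod 7 = (6 * 6) mod 7 = 1
Result: shared secret = 1.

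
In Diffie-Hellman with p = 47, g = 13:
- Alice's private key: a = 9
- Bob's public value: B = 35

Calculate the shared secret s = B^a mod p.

Step 1: s = B^a mod p = 35^9 mod 47.
  35^1 mod 47 = 35
  35^2 mod 47 = (35 * 35) mod 47 = 3
  35^3 mod 47 = (3 * 35) mod 47 = 11
  35^4 mod 47 = (11 * 35) mod 47 = 9
  35^5 mod 47 = (9 * 35) mod 47 = 33
  35^6 mod 47 = (33 * 35) mod 47 = 27
  35^7 mod 47 = (27 * 35) mod 47 = 5
  35^8 mod 47 = (5 * 35) mod 47 = 34
  35^9 mod 47 = (34 * 35) mod 47 = 15
Result: shared secret = 15.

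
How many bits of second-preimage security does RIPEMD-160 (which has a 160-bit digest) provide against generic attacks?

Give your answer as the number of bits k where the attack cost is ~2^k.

Step 1: The hash has a 160-bit output.
Step 2: Second-preimage resistance means: given a specific input x, it should be infeasible to find a different y with h(y) = h(x).
With a 160-bit output, a generic search for a second preimage costs about 2^160 evaluations (each trial matches the fixed target with probability 2^-160).
Step 3: Security level = 160 bits.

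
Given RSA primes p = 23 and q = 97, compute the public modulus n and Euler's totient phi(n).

Step 1: n = p * q = 23 * 97 = 2231.
Step 2: phi(n) = (p-1)(q-1) = 22 * 96 = 2112.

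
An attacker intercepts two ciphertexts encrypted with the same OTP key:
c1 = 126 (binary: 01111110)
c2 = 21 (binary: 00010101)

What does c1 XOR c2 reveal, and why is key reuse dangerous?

Step 1: c1 XOR c2 = (m1 XOR k) XOR (m2 XOR k).
Step 2: By XOR associativity/commutativity: = m1 XOR m2 XOR k XOR k = m1 XOR m2.
Step 3: 01111110 XOR 00010101 = 01101011 = 107.
Step 4: The key cancels out! An attacker learns m1 XOR m2 = 107, revealing the relationship between plaintexts.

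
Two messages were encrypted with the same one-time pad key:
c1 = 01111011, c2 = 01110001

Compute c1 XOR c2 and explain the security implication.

Step 1: c1 XOR c2 = (m1 XOR k) XOR (m2 XOR k).
Step 2: By XOR associativity/commutativity: = m1 XOR m2 XOR k XOR k = m1 XOR m2.
Step 3: 01111011 XOR 01110001 = 00001010 = 10.
Step 4: The key cancels out! An attacker learns m1 XOR m2 = 10, revealing the relationship between plaintexts.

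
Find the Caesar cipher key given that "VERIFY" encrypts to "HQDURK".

Step 1: Compare first letters: V (position 21) -> H (position 7).
Step 2: Shift = (7 - 21) mod 26 = 12.
The shift value is 12.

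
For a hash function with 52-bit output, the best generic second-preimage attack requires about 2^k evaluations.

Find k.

Step 1: The hash has a 52-bit output.
Step 2: Second-preimage resistance means: given a specific input x, it should be infeasible to find a different y with h(y) = h(x).
With a 52-bit output, a generic search for a second preimage costs about 2^52 evaluations (each trial matches the fixed target with probability 2^-52).
Step 3: Security level = 52 bits.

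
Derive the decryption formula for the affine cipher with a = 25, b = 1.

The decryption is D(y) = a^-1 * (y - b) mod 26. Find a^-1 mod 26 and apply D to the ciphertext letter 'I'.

Step 1: Find a^-1, the modular inverse of 25 mod 26.
Step 2: We need 25 * a^-1 = 1 (mod 26).
Step 3: 25 * 25 = 625 = 24 * 26 + 1, so a^-1 = 25.
Step 4: D(y) = 25(y - 1) mod 26.
Step 5: Apply to 'I' (y = 8): D(8) = 25 * (8 - 1) mod 26 = 25 * 7 mod 26 = 19 -> 'T'.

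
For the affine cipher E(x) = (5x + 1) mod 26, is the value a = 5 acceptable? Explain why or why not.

Step 1: Compute gcd(5, 26).
Step 2: gcd(5, 26) = 1.
Since gcd = 1, 5 is coprime with 26, so it is a valid key.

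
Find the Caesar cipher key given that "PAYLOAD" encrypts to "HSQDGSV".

Step 1: Compare first letters: P (position 15) -> H (position 7).
Step 2: Shift = (7 - 15) mod 26 = 18.
The shift value is 18.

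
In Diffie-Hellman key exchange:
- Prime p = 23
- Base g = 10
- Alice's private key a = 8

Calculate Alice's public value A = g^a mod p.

Step 1: A = g^a mod p = 10^8 mod 23.
  10^1 mod 23 = 10
  10^2 mod 23 = (10 * 10) mod 23 = 8
  10^3 mod 23 = (8 * 10) mod 23 = 11
  10^4 mod 23 = (11 * 10) mod 23 = 18
  10^5 mod 23 = (18 * 10) mod 23 = 19
  10^6 mod 23 = (19 * 10) mod 23 = 6
  10^7 mod 23 = (6 * 10) mod 23 = 14
  10^8 mod 23 = (14 * 10) mod 23 = 2
Result: A = 2.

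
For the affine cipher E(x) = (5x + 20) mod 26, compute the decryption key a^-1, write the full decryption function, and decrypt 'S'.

Step 1: Find a^-1, the modular inverse of 5 mod 26.
Step 2: We need 5 * a^-1 = 1 (mod 26).
Step 3: 5 * 21 = 105 = 4 * 26 + 1, so a^-1 = 21.
Step 4: D(y) = 21(y - 20) mod 26.
Step 5: Apply to 'S' (y = 18): D(18) = 21 * (18 - 20) mod 26 = 21 * -2 mod 26 = 10 -> 'K'.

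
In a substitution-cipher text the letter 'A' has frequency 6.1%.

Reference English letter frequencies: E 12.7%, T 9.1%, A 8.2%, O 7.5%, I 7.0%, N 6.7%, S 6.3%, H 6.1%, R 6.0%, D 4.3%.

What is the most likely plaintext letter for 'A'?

Step 1: The observed frequency is 6.1%.
Step 2: Compare with English frequencies:
  E: 12.7% (difference: 6.6%)
  T: 9.1% (difference: 3.0%)
  A: 8.2% (difference: 2.1%)
  O: 7.5% (difference: 1.4%)
  I: 7.0% (difference: 0.9%)
  N: 6.7% (difference: 0.6%)
  S: 6.3% (difference: 0.2%)
  H: 6.1% (difference: 0.0%) <-- closest
  R: 6.0% (difference: 0.1%)
  D: 4.3% (difference: 1.8%)
Step 3: 'A' most likely represents 'H' (frequency 6.1%).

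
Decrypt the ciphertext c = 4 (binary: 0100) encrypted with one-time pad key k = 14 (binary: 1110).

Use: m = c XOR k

Step 1: XOR ciphertext with key:
  Ciphertext: 0100
  Key:        1110
  XOR:        1010
Step 2: Plaintext = 1010 = 10 in decimal.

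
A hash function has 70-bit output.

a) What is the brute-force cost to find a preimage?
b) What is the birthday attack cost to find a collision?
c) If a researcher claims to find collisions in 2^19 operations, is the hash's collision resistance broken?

Step 1: Preimage resistance requires brute-force of 2^70 operations.
Step 2: Collision resistance (birthday bound) = 2^(70/2) = 2^35.
Step 3: The claimed attack costs 2^19 operations.
Step 4: Since 2^19 < 2^35, the claimed attack beats the generic birthday bound, so collision resistance is broken.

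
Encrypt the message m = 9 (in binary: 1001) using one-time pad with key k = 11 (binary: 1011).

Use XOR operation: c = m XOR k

Step 1: Write out the XOR operation bit by bit:
  Message: 1001
  Key:     1011
  XOR:     0010
Step 2: Convert to decimal: 0010 = 2.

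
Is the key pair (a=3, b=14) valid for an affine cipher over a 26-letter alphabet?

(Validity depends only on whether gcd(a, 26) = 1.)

Step 1: Compute gcd(3, 26).
Step 2: gcd(3, 26) = 1.
Since gcd = 1, 3 is coprime with 26, so it is a valid key.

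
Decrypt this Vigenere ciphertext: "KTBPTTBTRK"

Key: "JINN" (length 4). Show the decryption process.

Step 1: Key 'JINN' has length 4. Extended key: JINNJINNJI
Step 2: Decrypt each position:
  K(10) - J(9) = 1 = B
  T(19) - I(8) = 11 = L
  B(1) - N(13) = 14 = O
  P(15) - N(13) = 2 = C
  T(19) - J(9) = 10 = K
  T(19) - I(8) = 11 = L
  B(1) - N(13) = 14 = O
  T(19) - N(13) = 6 = G
  R(17) - J(9) = 8 = I
  K(10) - I(8) = 2 = C
Plaintext: BLOCKLOGIC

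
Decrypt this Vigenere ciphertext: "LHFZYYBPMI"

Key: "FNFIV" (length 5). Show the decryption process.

Step 1: Key 'FNFIV' has length 5. Extended key: FNFIVFNFIV
Step 2: Decrypt each position:
  L(11) - F(5) = 6 = G
  H(7) - N(13) = 20 = U
  F(5) - F(5) = 0 = A
  Z(25) - I(8) = 17 = R
  Y(24) - V(21) = 3 = D
  Y(24) - F(5) = 19 = T
  B(1) - N(13) = 14 = O
  P(15) - F(5) = 10 = K
  M(12) - I(8) = 4 = E
  I(8) - V(21) = 13 = N
Plaintext: GUARDTOKEN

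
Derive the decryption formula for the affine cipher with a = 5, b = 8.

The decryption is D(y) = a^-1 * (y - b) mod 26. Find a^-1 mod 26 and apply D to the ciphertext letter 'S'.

Step 1: Find a^-1, the modular inverse of 5 mod 26.
Step 2: We need 5 * a^-1 = 1 (mod 26).
Step 3: 5 * 21 = 105 = 4 * 26 + 1, so a^-1 = 21.
Step 4: D(y) = 21(y - 8) mod 26.
Step 5: Apply to 'S' (y = 18): D(18) = 21 * (18 - 8) mod 26 = 21 * 10 mod 26 = 2 -> 'C'.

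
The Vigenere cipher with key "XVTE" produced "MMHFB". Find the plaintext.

Step 1: Extend key: XVTEX
Step 2: Decrypt each letter (c - k) mod 26:
  M(12) - X(23) = (12-23) mod 26 = 15 = P
  M(12) - V(21) = (12-21) mod 26 = 17 = R
  H(7) - T(19) = (7-19) mod 26 = 14 = O
  F(5) - E(4) = (5-4) mod 26 = 1 = B
  B(1) - X(23) = (1-23) mod 26 = 4 = E
Plaintext: PROBE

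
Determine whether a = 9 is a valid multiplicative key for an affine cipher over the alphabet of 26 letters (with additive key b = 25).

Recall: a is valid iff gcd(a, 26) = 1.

Step 1: Compute gcd(9, 26).
Step 2: gcd(9, 26) = 1.
Since gcd = 1, 9 is coprime with 26, so it is a valid key.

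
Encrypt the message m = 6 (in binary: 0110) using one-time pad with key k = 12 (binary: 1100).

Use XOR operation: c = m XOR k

Step 1: Write out the XOR operation bit by bit:
  Message: 0110
  Key:     1100
  XOR:     1010
Step 2: Convert to decimal: 1010 = 10.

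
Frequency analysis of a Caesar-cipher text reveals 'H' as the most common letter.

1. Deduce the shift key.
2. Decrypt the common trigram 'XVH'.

Step 1: In English, 'E' is the most frequent letter (12.7%).
Step 2: The most frequent ciphertext letter is 'H' (position 7).
Step 3: Shift = (7 - 4) mod 26 = 3.
Step 4: Decrypt 'XVH' by shifting back 3:
  X -> U
  V -> S
  H -> E
Step 5: 'XVH' decrypts to 'USE'.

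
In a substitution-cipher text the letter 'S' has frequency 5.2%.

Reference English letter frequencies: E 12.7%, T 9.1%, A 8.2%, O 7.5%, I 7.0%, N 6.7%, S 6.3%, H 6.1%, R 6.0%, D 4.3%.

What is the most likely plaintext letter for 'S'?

Step 1: The observed frequency is 5.2%.
Step 2: Compare with English frequencies:
  E: 12.7% (difference: 7.5%)
  T: 9.1% (difference: 3.9%)
  A: 8.2% (difference: 3.0%)
  O: 7.5% (difference: 2.3%)
  I: 7.0% (difference: 1.8%)
  N: 6.7% (difference: 1.5%)
  S: 6.3% (difference: 1.1%)
  H: 6.1% (difference: 0.9%)
  R: 6.0% (difference: 0.8%) <-- closest
  D: 4.3% (difference: 0.9%)
Step 3: 'S' most likely represents 'R' (frequency 6.0%).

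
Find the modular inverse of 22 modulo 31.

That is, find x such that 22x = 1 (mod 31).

Step 1: We need x such that 22 * x = 1 (mod 31).
Step 2: Using the extended Euclidean algorithm or trial:
  22 * 24 = 528 = 17 * 31 + 1.
Step 3: Since 528 mod 31 = 1, the inverse is x = 24.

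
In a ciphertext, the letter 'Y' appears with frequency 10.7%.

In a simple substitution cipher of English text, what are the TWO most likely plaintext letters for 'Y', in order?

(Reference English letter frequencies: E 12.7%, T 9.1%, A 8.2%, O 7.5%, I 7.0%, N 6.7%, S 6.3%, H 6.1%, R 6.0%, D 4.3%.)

Step 1: Observed frequency of 'Y' is 10.7%.
Step 2: Compute distances to each reference frequency and sort:
  T (9.1%): difference = 1.6% <-- BEST
  E (12.7%): difference = 2.0% <-- RUNNER-UP
  A (8.2%): difference = 2.5%
  O (7.5%): difference = 3.2%
  I (7.0%): difference = 3.7%
Step 3: Most likely is 'T' (9.1%, diff 1.6%); second most likely is 'E' (12.7%, diff 2.0%).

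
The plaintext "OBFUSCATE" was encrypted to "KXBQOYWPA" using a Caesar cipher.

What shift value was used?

Step 1: Compare first letters: O (position 14) -> K (position 10).
Step 2: Shift = (10 - 14) mod 26 = 22.
The shift value is 22.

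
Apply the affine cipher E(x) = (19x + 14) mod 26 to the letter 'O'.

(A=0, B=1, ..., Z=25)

Step 1: Convert 'O' to number: x = 14.
Step 2: E(14) = (19 * 14 + 14) mod 26 = 280 mod 26 = 20.
Step 3: Convert 20 back to letter: U.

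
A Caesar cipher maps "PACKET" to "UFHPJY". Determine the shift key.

Step 1: Compare first letters: P (position 15) -> U (position 20).
Step 2: Shift = (20 - 15) mod 26 = 5.
The shift value is 5.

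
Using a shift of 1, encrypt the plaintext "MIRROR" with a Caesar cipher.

Step 1: For each letter, shift forward by 1 positions (mod 26).
  M (position 12) -> position (12+1) mod 26 = 13 -> N
  I (position 8) -> position (8+1) mod 26 = 9 -> J
  R (position 17) -> position (17+1) mod 26 = 18 -> S
  R (position 17) -> position (17+1) mod 26 = 18 -> S
  O (position 14) -> position (14+1) mod 26 = 15 -> P
  R (position 17) -> position (17+1) mod 26 = 18 -> S
Result: NJSSPS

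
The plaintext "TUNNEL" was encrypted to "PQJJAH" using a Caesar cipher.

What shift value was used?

Step 1: Compare first letters: T (position 19) -> P (position 15).
Step 2: Shift = (15 - 19) mod 26 = 22.
The shift value is 22.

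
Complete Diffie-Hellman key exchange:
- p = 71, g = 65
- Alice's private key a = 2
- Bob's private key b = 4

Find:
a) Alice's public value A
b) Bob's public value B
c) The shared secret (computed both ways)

Step 1: A = g^a mod p = 65^2 mod 71 = 36.
Step 2: B = g^b mod p = 65^4 mod 71 = 18.
Step 3: Alice computes s = B^a mod p = 18^2 mod 71 = 40.
Step 4: Bob computes s = A^b mod p = 36^4 mod 71 = 40.
Both sides agree: shared secret = 40.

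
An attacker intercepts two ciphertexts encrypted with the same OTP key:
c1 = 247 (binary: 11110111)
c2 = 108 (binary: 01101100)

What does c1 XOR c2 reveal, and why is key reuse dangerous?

Step 1: c1 XOR c2 = (m1 XOR k) XOR (m2 XOR k).
Step 2: By XOR associativity/commutativity: = m1 XOR m2 XOR k XOR k = m1 XOR m2.
Step 3: 11110111 XOR 01101100 = 10011011 = 155.
Step 4: The key cancels out! An attacker learns m1 XOR m2 = 155, revealing the relationship between plaintexts.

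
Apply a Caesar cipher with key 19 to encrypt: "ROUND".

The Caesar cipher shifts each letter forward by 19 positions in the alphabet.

Step 1: For each letter, shift forward by 19 positions (mod 26).
  R (position 17) -> position (17+19) mod 26 = 10 -> K
  O (position 14) -> position (14+19) mod 26 = 7 -> H
  U (position 20) -> position (20+19) mod 26 = 13 -> N
  N (position 13) -> position (13+19) mod 26 = 6 -> G
  D (position 3) -> position (3+19) mod 26 = 22 -> W
Result: KHNGW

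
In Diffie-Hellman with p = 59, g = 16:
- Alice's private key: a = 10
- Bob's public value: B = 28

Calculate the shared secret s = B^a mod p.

Step 1: s = B^a mod p = 28^10 mod 59.
  28^1 mod 59 = 28
  28^2 mod 59 = (28 * 28) mod 59 = 17
  28^3 mod 59 = (17 * 28) mod 59 = 4
  28^4 mod 59 = (4 * 28) mod 59 = 53
  28^5 mod 59 = (53 * 28) mod 59 = 9
  28^6 mod 59 = (9 * 28) mod 59 = 16
  28^7 mod 59 = (16 * 28) mod 59 = 35
  28^8 mod 59 = (35 * 28) mod 59 = 36
  28^9 mod 59 = (36 * 28) mod 59 = 5
  28^10 mod 59 = (5 * 28) mod 59 = 22
Result: shared secret = 22.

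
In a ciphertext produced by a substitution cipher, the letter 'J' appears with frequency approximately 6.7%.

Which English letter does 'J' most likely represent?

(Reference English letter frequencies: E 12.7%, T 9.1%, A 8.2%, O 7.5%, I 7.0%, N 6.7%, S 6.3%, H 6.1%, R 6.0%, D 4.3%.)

Step 1: The observed frequency is 6.7%.
Step 2: Compare with English frequencies:
  E: 12.7% (difference: 6.0%)
  T: 9.1% (difference: 2.4%)
  A: 8.2% (difference: 1.5%)
  O: 7.5% (difference: 0.8%)
  I: 7.0% (difference: 0.3%)
  N: 6.7% (difference: 0.0%) <-- closest
  S: 6.3% (difference: 0.4%)
  H: 6.1% (difference: 0.6%)
  R: 6.0% (difference: 0.7%)
  D: 4.3% (difference: 2.4%)
Step 3: 'J' most likely represents 'N' (frequency 6.7%).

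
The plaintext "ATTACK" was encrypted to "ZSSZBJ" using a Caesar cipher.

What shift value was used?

Step 1: Compare first letters: A (position 0) -> Z (position 25).
Step 2: Shift = (25 - 0) mod 26 = 25.
The shift value is 25.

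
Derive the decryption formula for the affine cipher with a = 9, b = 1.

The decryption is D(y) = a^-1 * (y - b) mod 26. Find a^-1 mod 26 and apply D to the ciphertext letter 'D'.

Step 1: Find a^-1, the modular inverse of 9 mod 26.
Step 2: We need 9 * a^-1 = 1 (mod 26).
Step 3: 9 * 3 = 27 = 1 * 26 + 1, so a^-1 = 3.
Step 4: D(y) = 3(y - 1) mod 26.
Step 5: Apply to 'D' (y = 3): D(3) = 3 * (3 - 1) mod 26 = 3 * 2 mod 26 = 6 -> 'G'.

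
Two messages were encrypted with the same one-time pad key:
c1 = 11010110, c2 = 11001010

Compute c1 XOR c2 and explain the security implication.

Step 1: c1 XOR c2 = (m1 XOR k) XOR (m2 XOR k).
Step 2: By XOR associativity/commutativity: = m1 XOR m2 XOR k XOR k = m1 XOR m2.
Step 3: 11010110 XOR 11001010 = 00011100 = 28.
Step 4: The key cancels out! An attacker learns m1 XOR m2 = 28, revealing the relationship between plaintexts.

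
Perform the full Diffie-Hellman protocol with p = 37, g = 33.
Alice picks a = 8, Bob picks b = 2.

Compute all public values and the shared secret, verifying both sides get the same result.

Step 1: A = g^a mod p = 33^8 mod 37 = 9.
Step 2: B = g^b mod p = 33^2 mod 37 = 16.
Step 3: Alice computes s = B^a mod p = 16^8 mod 37 = 7.
Step 4: Bob computes s = A^b mod p = 9^2 mod 37 = 7.
Both sides agree: shared secret = 7.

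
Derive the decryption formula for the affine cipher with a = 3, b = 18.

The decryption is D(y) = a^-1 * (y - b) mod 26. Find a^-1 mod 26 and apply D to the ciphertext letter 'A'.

Step 1: Find a^-1, the modular inverse of 3 mod 26.
Step 2: We need 3 * a^-1 = 1 (mod 26).
Step 3: 3 * 9 = 27 = 1 * 26 + 1, so a^-1 = 9.
Step 4: D(y) = 9(y - 18) mod 26.
Step 5: Apply to 'A' (y = 0): D(0) = 9 * (0 - 18) mod 26 = 9 * -18 mod 26 = 20 -> 'U'.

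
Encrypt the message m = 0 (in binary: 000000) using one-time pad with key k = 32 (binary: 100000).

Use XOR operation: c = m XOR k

Step 1: Write out the XOR operation bit by bit:
  Message: 000000
  Key:     100000
  XOR:     100000
Step 2: Convert to decimal: 100000 = 32.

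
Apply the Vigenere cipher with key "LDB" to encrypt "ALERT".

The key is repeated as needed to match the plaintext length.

Step 1: Repeat key to match plaintext length:
  Plaintext: ALERT
  Key:       LDBLD
Step 2: Encrypt each letter:
  A(0) + L(11) = (0+11) mod 26 = 11 = L
  L(11) + D(3) = (11+3) mod 26 = 14 = O
  E(4) + B(1) = (4+1) mod 26 = 5 = F
  R(17) + L(11) = (17+11) mod 26 = 2 = C
  T(19) + D(3) = (19+3) mod 26 = 22 = W
Ciphertext: LOFCW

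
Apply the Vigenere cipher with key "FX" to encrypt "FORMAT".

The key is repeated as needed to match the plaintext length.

Step 1: Repeat key to match plaintext length:
  Plaintext: FORMAT
  Key:       FXFXFX
Step 2: Encrypt each letter:
  F(5) + F(5) = (5+5) mod 26 = 10 = K
  O(14) + X(23) = (14+23) mod 26 = 11 = L
  R(17) + F(5) = (17+5) mod 26 = 22 = W
  M(12) + X(23) = (12+23) mod 26 = 9 = J
  A(0) + F(5) = (0+5) mod 26 = 5 = F
  T(19) + X(23) = (19+23) mod 26 = 16 = Q
Ciphertext: KLWJFQ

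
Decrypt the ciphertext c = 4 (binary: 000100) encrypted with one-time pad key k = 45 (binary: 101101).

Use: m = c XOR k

Step 1: XOR ciphertext with key:
  Ciphertext: 000100
  Key:        101101
  XOR:        101001
Step 2: Plaintext = 101001 = 41 in decimal.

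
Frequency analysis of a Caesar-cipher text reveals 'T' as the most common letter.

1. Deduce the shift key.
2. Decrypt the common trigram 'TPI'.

Step 1: In English, 'E' is the most frequent letter (12.7%).
Step 2: The most frequent ciphertext letter is 'T' (position 19).
Step 3: Shift = (19 - 4) mod 26 = 15.
Step 4: Decrypt 'TPI' by shifting back 15:
  T -> E
  P -> A
  I -> T
Step 5: 'TPI' decrypts to 'EAT'.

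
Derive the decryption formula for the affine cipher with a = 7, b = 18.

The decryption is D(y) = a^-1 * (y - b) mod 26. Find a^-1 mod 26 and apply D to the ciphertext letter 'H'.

Step 1: Find a^-1, the modular inverse of 7 mod 26.
Step 2: We need 7 * a^-1 = 1 (mod 26).
Step 3: 7 * 15 = 105 = 4 * 26 + 1, so a^-1 = 15.
Step 4: D(y) = 15(y - 18) mod 26.
Step 5: Apply to 'H' (y = 7): D(7) = 15 * (7 - 18) mod 26 = 15 * -11 mod 26 = 17 -> 'R'.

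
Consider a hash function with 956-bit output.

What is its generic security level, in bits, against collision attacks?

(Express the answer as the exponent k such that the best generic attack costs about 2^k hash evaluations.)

Step 1: The hash has a 956-bit output.
Step 2: Collision resistance means it should be infeasible to find any x != y with h(x) = h(y).
By the birthday bound, a generic collision search succeeds after about sqrt(2^956) = 2^(956/2) = 2^478 evaluations.
Step 3: Security level = 478 bits.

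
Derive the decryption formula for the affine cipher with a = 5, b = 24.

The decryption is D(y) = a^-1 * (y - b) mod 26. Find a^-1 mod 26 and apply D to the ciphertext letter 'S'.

Step 1: Find a^-1, the modular inverse of 5 mod 26.
Step 2: We need 5 * a^-1 = 1 (mod 26).
Step 3: 5 * 21 = 105 = 4 * 26 + 1, so a^-1 = 21.
Step 4: D(y) = 21(y - 24) mod 26.
Step 5: Apply to 'S' (y = 18): D(18) = 21 * (18 - 24) mod 26 = 21 * -6 mod 26 = 4 -> 'E'.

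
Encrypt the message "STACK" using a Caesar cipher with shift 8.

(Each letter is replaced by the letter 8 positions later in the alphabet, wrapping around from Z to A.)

Step 1: For each letter, shift forward by 8 positions (mod 26).
  S (position 18) -> position (18+8) mod 26 = 0 -> A
  T (position 19) -> position (19+8) mod 26 = 1 -> B
  A (position 0) -> position (0+8) mod 26 = 8 -> I
  C (position 2) -> position (2+8) mod 26 = 10 -> K
  K (position 10) -> position (10+8) mod 26 = 18 -> S
Result: ABIKS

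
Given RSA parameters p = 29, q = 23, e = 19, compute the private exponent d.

Step 1: n = 29 * 23 = 667.
Step 2: phi(n) = 28 * 22 = 616.
Step 3: Find d such that 19 * d = 1 (mod 616).
Step 4: d = 19^(-1) mod 616 = 227.
Verification: 19 * 227 = 4313 = 7 * 616 + 1.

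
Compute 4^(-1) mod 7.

Step 1: We need x such that 4 * x = 1 (mod 7).
Step 2: Using the extended Euclidean algorithm or trial:
  4 * 2 = 8 = 1 * 7 + 1.
Step 3: Since 8 mod 7 = 1, the inverse is x = 2.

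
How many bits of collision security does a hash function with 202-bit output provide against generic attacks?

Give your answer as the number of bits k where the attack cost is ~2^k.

Step 1: The hash has a 202-bit output.
Step 2: Collision resistance means it should be infeasible to find any x != y with h(x) = h(y).
By the birthday bound, a generic collision search succeeds after about sqrt(2^202) = 2^(202/2) = 2^101 evaluations.
Step 3: Security level = 101 bits.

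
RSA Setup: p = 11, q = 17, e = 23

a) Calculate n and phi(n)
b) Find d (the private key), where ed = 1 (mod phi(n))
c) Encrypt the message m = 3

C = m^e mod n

Step 1: n = 11 * 17 = 187.
Step 2: phi(n) = (11-1)(17-1) = 10 * 16 = 160.
Step 3: Find d = 23^(-1) mod 160 = 7.
  Verify: 23 * 7 = 161 = 1 (mod 160).
Step 4: C = 3^23 mod 187 = 181.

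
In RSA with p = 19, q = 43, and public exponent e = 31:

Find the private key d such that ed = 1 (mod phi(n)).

Step 1: n = 19 * 43 = 817.
Step 2: phi(n) = 18 * 42 = 756.
Step 3: Find d such that 31 * d = 1 (mod 756).
Step 4: d = 31^(-1) mod 756 = 439.
Verification: 31 * 439 = 13609 = 18 * 756 + 1.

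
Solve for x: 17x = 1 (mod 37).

Step 1: We need x such that 17 * x = 1 (mod 37).
Step 2: Using the extended Euclidean algorithm or trial:
  17 * 24 = 408 = 11 * 37 + 1.
Step 3: Since 408 mod 37 = 1, the inverse is x = 24.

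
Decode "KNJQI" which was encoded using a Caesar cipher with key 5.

Step 1: Reverse the shift by subtracting 5 from each letter position.
  K (position 10) -> position (10-5) mod 26 = 5 -> F
  N (position 13) -> position (13-5) mod 26 = 8 -> I
  J (position 9) -> position (9-5) mod 26 = 4 -> E
  Q (position 16) -> position (16-5) mod 26 = 11 -> L
  I (position 8) -> position (8-5) mod 26 = 3 -> D
Decrypted message: FIELD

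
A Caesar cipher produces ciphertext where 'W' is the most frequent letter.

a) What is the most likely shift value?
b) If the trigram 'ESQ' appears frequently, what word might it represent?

Step 1: In English, 'E' is the most frequent letter (12.7%).
Step 2: The most frequent ciphertext letter is 'W' (position 22).
Step 3: Shift = (22 - 4) mod 26 = 18.
Step 4: Decrypt 'ESQ' by shifting back 18:
  E -> M
  S -> A
  Q -> Y
Step 5: 'ESQ' decrypts to 'MAY'.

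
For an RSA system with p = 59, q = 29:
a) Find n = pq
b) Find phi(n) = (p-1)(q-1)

Step 1: n = p * q = 59 * 29 = 1711.
Step 2: phi(n) = (p-1)(q-1) = 58 * 28 = 1624.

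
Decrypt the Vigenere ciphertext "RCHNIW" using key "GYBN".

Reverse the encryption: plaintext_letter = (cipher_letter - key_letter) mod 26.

Step 1: Extend key: GYBNGY
Step 2: Decrypt each letter (c - k) mod 26:
  R(17) - G(6) = (17-6) mod 26 = 11 = L
  C(2) - Y(24) = (2-24) mod 26 = 4 = E
  H(7) - B(1) = (7-1) mod 26 = 6 = G
  N(13) - N(13) = (13-13) mod 26 = 0 = A
  I(8) - G(6) = (8-6) mod 26 = 2 = C
  W(22) - Y(24) = (22-24) mod 26 = 24 = Y
Plaintext: LEGACY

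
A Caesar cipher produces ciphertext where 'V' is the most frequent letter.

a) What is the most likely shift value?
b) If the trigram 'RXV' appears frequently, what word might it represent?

Step 1: In English, 'E' is the most frequent letter (12.7%).
Step 2: The most frequent ciphertext letter is 'V' (position 21).
Step 3: Shift = (21 - 4) mod 26 = 17.
Step 4: Decrypt 'RXV' by shifting back 17:
  R -> A
  X -> G
  V -> E
Step 5: 'RXV' decrypts to 'AGE'.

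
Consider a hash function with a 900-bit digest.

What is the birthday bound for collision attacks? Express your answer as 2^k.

Step 1: The birthday paradox gives collision probability ~50% after sqrt(2^n) = 2^(n/2) hashes.
Step 2: For 900-bit output: 2^(900/2) = 2^450.
Step 3: Approximately 2^450 hash computations needed.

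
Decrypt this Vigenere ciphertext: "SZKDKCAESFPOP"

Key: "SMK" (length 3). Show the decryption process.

Step 1: Key 'SMK' has length 3. Extended key: SMKSMKSMKSMKS
Step 2: Decrypt each position:
  S(18) - S(18) = 0 = A
  Z(25) - M(12) = 13 = N
  K(10) - K(10) = 0 = A
  D(3) - S(18) = 11 = L
  K(10) - M(12) = 24 = Y
  C(2) - K(10) = 18 = S
  A(0) - S(18) = 8 = I
  E(4) - M(12) = 18 = S
  S(18) - K(10) = 8 = I
  F(5) - S(18) = 13 = N
  P(15) - M(12) = 3 = D
  O(14) - K(10) = 4 = E
  P(15) - S(18) = 23 = X
Plaintext: ANALYSISINDEX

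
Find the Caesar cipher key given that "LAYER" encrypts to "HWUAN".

Step 1: Compare first letters: L (position 11) -> H (position 7).
Step 2: Shift = (7 - 11) mod 26 = 22.
The shift value is 22.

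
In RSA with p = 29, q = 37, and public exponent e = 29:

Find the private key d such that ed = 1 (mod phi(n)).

Step 1: n = 29 * 37 = 1073.
Step 2: phi(n) = 28 * 36 = 1008.
Step 3: Find d such that 29 * d = 1 (mod 1008).
Step 4: d = 29^(-1) mod 1008 = 869.
Verification: 29 * 869 = 25201 = 25 * 1008 + 1.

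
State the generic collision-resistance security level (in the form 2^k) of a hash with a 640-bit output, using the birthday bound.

Step 1: The birthday paradox gives collision probability ~50% after sqrt(2^n) = 2^(n/2) hashes.
Step 2: For 640-bit output: 2^(640/2) = 2^320.
Step 3: Approximately 2^320 hash computations needed.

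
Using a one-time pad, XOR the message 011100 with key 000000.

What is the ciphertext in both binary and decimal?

Step 1: Write out the XOR operation bit by bit:
  Message: 011100
  Key:     000000
  XOR:     011100
Step 2: Convert to decimal: 011100 = 28.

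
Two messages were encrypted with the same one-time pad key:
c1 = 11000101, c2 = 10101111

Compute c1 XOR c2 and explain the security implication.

Step 1: c1 XOR c2 = (m1 XOR k) XOR (m2 XOR k).
Step 2: By XOR associativity/commutativity: = m1 XOR m2 XOR k XOR k = m1 XOR m2.
Step 3: 11000101 XOR 10101111 = 01101010 = 106.
Step 4: The key cancels out! An attacker learns m1 XOR m2 = 106, revealing the relationship between plaintexts.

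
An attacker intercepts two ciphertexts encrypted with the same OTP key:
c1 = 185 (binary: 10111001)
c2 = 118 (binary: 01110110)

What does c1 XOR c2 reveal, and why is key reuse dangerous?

Step 1: c1 XOR c2 = (m1 XOR k) XOR (m2 XOR k).
Step 2: By XOR associativity/commutativity: = m1 XOR m2 XOR k XOR k = m1 XOR m2.
Step 3: 10111001 XOR 01110110 = 11001111 = 207.
Step 4: The key cancels out! An attacker learns m1 XOR m2 = 207, revealing the relationship between plaintexts.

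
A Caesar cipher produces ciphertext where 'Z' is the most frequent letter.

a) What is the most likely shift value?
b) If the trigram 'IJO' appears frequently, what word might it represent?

Step 1: In English, 'E' is the most frequent letter (12.7%).
Step 2: The most frequent ciphertext letter is 'Z' (position 25).
Step 3: Shift = (25 - 4) mod 26 = 21.
Step 4: Decrypt 'IJO' by shifting back 21:
  I -> N
  J -> O
  O -> T
Step 5: 'IJO' decrypts to 'NOT'.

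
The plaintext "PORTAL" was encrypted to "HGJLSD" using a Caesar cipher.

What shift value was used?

Step 1: Compare first letters: P (position 15) -> H (position 7).
Step 2: Shift = (7 - 15) mod 26 = 18.
The shift value is 18.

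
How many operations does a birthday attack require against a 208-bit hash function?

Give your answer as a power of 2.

Step 1: The birthday paradox gives collision probability ~50% after sqrt(2^n) = 2^(n/2) hashes.
Step 2: For 208-bit output: 2^(208/2) = 2^104.
Step 3: Approximately 2^104 hash computations needed.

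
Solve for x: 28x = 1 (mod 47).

Step 1: We need x such that 28 * x = 1 (mod 47).
Step 2: Using the extended Euclidean algorithm or trial:
  28 * 42 = 1176 = 25 * 47 + 1.
Step 3: Since 1176 mod 47 = 1, the inverse is x = 42.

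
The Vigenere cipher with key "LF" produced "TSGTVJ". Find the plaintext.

Step 1: Extend key: LFLFLF
Step 2: Decrypt each letter (c - k) mod 26:
  T(19) - L(11) = (19-11) mod 26 = 8 = I
  S(18) - F(5) = (18-5) mod 26 = 13 = N
  G(6) - L(11) = (6-11) mod 26 = 21 = V
  T(19) - F(5) = (19-5) mod 26 = 14 = O
  V(21) - L(11) = (21-11) mod 26 = 10 = K
  J(9) - F(5) = (9-5) mod 26 = 4 = E
Plaintext: INVOKE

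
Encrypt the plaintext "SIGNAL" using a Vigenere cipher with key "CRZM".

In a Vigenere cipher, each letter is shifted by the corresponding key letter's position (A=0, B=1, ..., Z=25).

Step 1: Repeat key to match plaintext length:
  Plaintext: SIGNAL
  Key:       CRZMCR
Step 2: Encrypt each letter:
  S(18) + C(2) = (18+2) mod 26 = 20 = U
  I(8) + R(17) = (8+17) mod 26 = 25 = Z
  G(6) + Z(25) = (6+25) mod 26 = 5 = F
  N(13) + M(12) = (13+12) mod 26 = 25 = Z
  A(0) + C(2) = (0+2) mod 26 = 2 = C
  L(11) + R(17) = (11+17) mod 26 = 2 = C
Ciphertext: UZFZCC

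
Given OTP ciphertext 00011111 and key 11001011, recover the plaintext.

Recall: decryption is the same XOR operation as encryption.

Step 1: XOR ciphertext with key:
  Ciphertext: 00011111
  Key:        11001011
  XOR:        11010100
Step 2: Plaintext = 11010100 = 212 in decimal.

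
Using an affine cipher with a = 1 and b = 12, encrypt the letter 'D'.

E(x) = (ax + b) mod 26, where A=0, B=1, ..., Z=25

Step 1: Convert 'D' to number: x = 3.
Step 2: E(3) = (1 * 3 + 12) mod 26 = 15 mod 26 = 15.
Step 3: Convert 15 back to letter: P.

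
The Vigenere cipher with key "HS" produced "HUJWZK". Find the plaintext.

Step 1: Extend key: HSHSHS
Step 2: Decrypt each letter (c - k) mod 26:
  H(7) - H(7) = (7-7) mod 26 = 0 = A
  U(20) - S(18) = (20-18) mod 26 = 2 = C
  J(9) - H(7) = (9-7) mod 26 = 2 = C
  W(22) - S(18) = (22-18) mod 26 = 4 = E
  Z(25) - H(7) = (25-7) mod 26 = 18 = S
  K(10) - S(18) = (10-18) mod 26 = 18 = S
Plaintext: ACCESS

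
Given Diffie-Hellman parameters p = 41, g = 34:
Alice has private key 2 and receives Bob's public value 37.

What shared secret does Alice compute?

Step 1: s = B^a mod p = 37^2 mod 41.
  37^1 mod 41 = 37
  37^2 mod 41 = (37 * 37) mod 41 = 16
Result: shared secret = 16.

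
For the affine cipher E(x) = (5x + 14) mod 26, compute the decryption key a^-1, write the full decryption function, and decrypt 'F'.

Step 1: Find a^-1, the modular inverse of 5 mod 26.
Step 2: We need 5 * a^-1 = 1 (mod 26).
Step 3: 5 * 21 = 105 = 4 * 26 + 1, so a^-1 = 21.
Step 4: D(y) = 21(y - 14) mod 26.
Step 5: Apply to 'F' (y = 5): D(5) = 21 * (5 - 14) mod 26 = 21 * -9 mod 26 = 19 -> 'T'.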